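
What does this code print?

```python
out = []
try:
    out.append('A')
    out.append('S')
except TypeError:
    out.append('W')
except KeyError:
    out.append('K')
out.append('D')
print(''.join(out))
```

Execution trace: 'A' (try body) → 'S' (try body, no exception) → 'D' (after the try/except). Output: ASD

Answer: ASD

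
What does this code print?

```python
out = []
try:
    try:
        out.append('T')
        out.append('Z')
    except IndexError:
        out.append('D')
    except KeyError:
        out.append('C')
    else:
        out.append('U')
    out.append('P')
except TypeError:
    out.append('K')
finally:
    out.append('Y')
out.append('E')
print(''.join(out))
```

Execution trace: 'T' (inner try body) → 'Z' (inner try body, no exception) → 'U' (inner else) → 'P' (try body, no exception) → 'Y' (finally) → 'E' (after the try/except). Output: TZUPYE

Answer: TZUPYE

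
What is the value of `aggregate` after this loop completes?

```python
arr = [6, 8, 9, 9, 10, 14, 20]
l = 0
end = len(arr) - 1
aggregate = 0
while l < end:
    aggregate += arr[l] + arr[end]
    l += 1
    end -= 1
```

Sum of pairs from ends
`aggregate` takes the values: 0 → 26 → 48 → 67

Answer: 67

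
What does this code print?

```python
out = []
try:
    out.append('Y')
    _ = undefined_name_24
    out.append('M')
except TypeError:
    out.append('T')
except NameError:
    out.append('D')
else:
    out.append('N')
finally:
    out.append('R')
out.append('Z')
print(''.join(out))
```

Execution trace: 'Y' (try body) → 'D' (except NameError) → 'R' (finally) → 'Z' (after the try/except). Output: YDRZ

Answer: YDRZ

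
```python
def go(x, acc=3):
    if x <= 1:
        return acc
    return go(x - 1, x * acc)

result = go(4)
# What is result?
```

Accumulator trace (n, acc): (4, 3) -> (3, 12) -> (2, 36) -> (1, 72) -> return 72

Answer: 72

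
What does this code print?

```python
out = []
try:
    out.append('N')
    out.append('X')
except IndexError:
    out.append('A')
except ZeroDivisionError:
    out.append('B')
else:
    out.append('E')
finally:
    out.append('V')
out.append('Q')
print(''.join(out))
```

Execution trace: 'N' (try body) → 'X' (try body, no exception) → 'E' (else) → 'V' (finally) → 'Q' (after the try/except). Output: NXEVQ

Answer: NXEVQ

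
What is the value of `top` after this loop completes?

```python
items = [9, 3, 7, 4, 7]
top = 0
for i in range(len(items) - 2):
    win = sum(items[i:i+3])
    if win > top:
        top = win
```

Max sum of 3-element window in [9, 3, 7, 4, 7]
`top` takes the values: 0 → 19

Answer: 19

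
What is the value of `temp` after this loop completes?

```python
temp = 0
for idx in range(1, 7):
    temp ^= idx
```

XOR of 1 to 6
`temp` takes the values: 0 → 1 → 3 → 0 → 4 → 1 → 7

Answer: 7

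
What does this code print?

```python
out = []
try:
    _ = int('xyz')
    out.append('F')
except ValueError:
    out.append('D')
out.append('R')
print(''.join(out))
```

Execution trace: 'D' (except ValueError) → 'R' (after the try/except). Output: DR

Answer: DR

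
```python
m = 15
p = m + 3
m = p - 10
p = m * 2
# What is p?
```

Trace:
`m = 15` → m = 15
`p = m + 3` → p = 18
`m = p - 10` → m = 8
`p = m * 2` → p = 16
So p = 16

Answer: 16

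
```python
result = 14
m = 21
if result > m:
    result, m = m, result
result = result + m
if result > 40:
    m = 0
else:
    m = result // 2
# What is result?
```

Trace:
`result = 14` → result = 14
`m = 21` → m = 21
`if result > m: ...` → result > m is False → no variable changes
`result = result + m` → result = 35
`if result > 40: ...` → result > 40 is False, take else branch → m = 17
So result = 35

Answer: 35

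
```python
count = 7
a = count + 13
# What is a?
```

Trace:
`count = 7` → count = 7
`a = count + 13` → a = 20
So a = 20

Answer: 20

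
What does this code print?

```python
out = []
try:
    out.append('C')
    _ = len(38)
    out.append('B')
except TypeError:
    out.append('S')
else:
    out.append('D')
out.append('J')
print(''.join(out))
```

Execution trace: 'C' (try body) → 'S' (except TypeError) → 'J' (after the try/except). Output: CSJ

Answer: CSJ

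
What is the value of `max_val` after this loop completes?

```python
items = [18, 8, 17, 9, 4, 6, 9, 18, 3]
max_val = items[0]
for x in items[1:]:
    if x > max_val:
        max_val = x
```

Maximum of [18, 8, 17, 9, 4, 6, 9, 18, 3]
`max_val` takes the values: 18

Answer: 18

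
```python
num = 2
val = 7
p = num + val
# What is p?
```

Trace:
`num = 2` → num = 2
`val = 7` → val = 7
`p = num + val` → p = 9
So p = 9

Answer: 9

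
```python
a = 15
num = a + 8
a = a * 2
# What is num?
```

Trace:
`a = 15` → a = 15
`num = a + 8` → num = 23
`a = a * 2` → a = 30
So num = 23

Answer: 23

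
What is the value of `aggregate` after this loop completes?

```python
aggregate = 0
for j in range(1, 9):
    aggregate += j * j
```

Sum of squares 1² to 8² = 204
`aggregate` takes the values: 0 → 1 → 5 → 14 → 30 → 55 → 91 → 140 → 204

Answer: 204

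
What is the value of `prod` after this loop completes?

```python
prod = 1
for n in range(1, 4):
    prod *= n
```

3! = 6
`prod` takes the values: 1 → 2 → 6

Answer: 6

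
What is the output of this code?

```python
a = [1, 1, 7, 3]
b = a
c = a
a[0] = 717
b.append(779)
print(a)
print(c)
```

Key concept: multiple aliases.
Step by step:
`a = [1, 1, 7, 3]` → a = [1, 1, 7, 3]
`b = a` → b = [1, 1, 7, 3] (same object as a)
`c = a` → c = [1, 1, 7, 3] (same object as a, b)
`a[0] = 717` → a = [717, 1, 7, 3] (same object as b, c); b = [717, 1, 7, 3] (same object as a, c); c = [717, 1, 7, 3] (same object as a, b)
`b.append(779)` → a = [717, 1, 7, 3, 779] (same object as b, c); b = [717, 1, 7, 3, 779] (same object as a, c); c = [717, 1, 7, 3, 779] (same object as a, b)
`print(a)` → prints [717, 1, 7, 3, 779]
`print(c)` → prints [717, 1, 7, 3, 779]

Answer:
[717, 1, 7, 3, 779]
[717, 1, 7, 3, 779]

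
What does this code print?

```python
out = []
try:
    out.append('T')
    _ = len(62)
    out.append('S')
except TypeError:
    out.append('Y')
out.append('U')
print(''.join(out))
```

Execution trace: 'T' (try body) → 'Y' (except TypeError) → 'U' (after the try/except). Output: TYU

Answer: TYU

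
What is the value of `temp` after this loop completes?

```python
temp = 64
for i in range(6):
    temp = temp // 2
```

Halve 6 times: 64 // 2^6 = 1
`temp` takes the values: 64 → 32 → 16 → 8 → 4 → 2 → 1

Answer: 1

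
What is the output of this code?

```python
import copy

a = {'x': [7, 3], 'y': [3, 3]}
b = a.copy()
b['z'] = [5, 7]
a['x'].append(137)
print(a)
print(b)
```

Key concept: shallow copy of dict with mutable values.
Step by step:
`a = {'x': [7, 3], 'y': [3, 3]}` → a = {'x': [7, 3], 'y': [3, 3]}
`b = a.copy()` → b = {'x': [7, 3], 'y': [3, 3]}
`b['z'] = [5, 7]` → b = {'x': [7, 3], 'y': [3, 3], 'z': [5, 7]}
`a['x'].append(137)` → a = {'x': [7, 3, 137], 'y': [3, 3]}; b = {'x': [7, 3, 137], 'y': [3, 3], 'z': [5, 7]}
`print(a)` → prints {'x': [7, 3, 137], 'y': [3, 3]}
`print(b)` → prints {'x': [7, 3, 137], 'y': [3, 3], 'z': [5, 7]}

Answer:
{'x': [7, 3, 137], 'y': [3, 3]}
{'x': [7, 3, 137], 'y': [3, 3], 'z': [5, 7]}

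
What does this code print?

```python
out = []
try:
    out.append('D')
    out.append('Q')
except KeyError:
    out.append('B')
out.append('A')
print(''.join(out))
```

Execution trace: 'D' (try body) → 'Q' (try body, no exception) → 'A' (after the try/except). Output: DQA

Answer: DQA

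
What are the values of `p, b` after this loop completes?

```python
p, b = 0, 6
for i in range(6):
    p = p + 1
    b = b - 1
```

p goes 0→6, b goes 6→0
`p, b` takes the values: (0, 6) → (1, 6) → (1, 5) → (2, 5) → (2, 4) → (3, 4) → (3, 3) → (4, 3) → (4, 2) → (5, 2) → (5, 1) → (6, 1) → (6, 0)

Answer: 6, 0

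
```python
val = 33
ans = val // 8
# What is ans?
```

Trace:
`val = 33` → val = 33
`ans = val // 8` → ans = 4
So ans = 4

Answer: 4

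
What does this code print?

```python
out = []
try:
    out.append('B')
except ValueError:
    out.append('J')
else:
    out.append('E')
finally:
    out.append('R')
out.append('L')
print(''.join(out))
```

Execution trace: 'B' (try body, no exception) → 'E' (else) → 'R' (finally) → 'L' (after the try/except). Output: BERL

Answer: BERL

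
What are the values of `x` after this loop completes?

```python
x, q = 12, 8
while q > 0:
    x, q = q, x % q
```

GCD of 12 and 8
`x` takes the values: 12 → 8 → 4

Answer: 4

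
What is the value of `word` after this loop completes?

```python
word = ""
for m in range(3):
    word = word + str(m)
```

Concatenate digits 0 to 2
`word` takes the values: "" → "0" → "01" → "012"

Answer: "012"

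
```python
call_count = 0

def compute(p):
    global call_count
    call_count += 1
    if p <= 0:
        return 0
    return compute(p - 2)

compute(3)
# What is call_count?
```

Linear recursion stepping by 2: 3 calls from p=3 down to ≤0.

Answer: 3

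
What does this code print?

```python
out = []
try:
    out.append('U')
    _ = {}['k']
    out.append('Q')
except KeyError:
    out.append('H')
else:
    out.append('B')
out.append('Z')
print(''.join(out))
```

Execution trace: 'U' (try body) → 'H' (except KeyError) → 'Z' (after the try/except). Output: UHZ

Answer: UHZ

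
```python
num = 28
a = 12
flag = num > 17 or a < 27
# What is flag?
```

Trace:
`num = 28` → num = 28
`a = 12` → a = 12
`flag = num > 17 or a < 27` → flag = True
So flag = True

Answer: True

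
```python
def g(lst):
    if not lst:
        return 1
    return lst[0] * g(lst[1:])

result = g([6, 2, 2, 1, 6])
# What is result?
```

Product over [6, 2, 2, 1, 6] = 6 * 2 * 2 * 1 * 6 = 144

Answer: 144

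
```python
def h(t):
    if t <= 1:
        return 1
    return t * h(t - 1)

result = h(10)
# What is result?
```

h(10) = 10 * 9 * 8 * 7 * 6 * 5 * 4 * 3 * 2 * 1 = 3628800

Answer: 3628800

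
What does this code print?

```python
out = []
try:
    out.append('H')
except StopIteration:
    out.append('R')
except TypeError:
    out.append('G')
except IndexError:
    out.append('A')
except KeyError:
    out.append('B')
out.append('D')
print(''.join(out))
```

Execution trace: 'H' (try body, no exception) → 'D' (after the try/except). Output: HD

Answer: HD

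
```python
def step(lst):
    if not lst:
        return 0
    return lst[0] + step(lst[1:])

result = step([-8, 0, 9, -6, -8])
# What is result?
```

(-8) + 0 + 9 + (-6) + (-8) + 0 = -13

Answer: -13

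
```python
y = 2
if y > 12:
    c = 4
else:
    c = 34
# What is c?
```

Trace:
`y = 2` → y = 2
`if y > 12: ...` → y > 12 is False, take else branch → c = 34
So c = 34

Answer: 34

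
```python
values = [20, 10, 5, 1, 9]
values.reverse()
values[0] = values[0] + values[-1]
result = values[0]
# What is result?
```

Trace:
`values = [20, 10, 5, 1, 9]` → values = [20, 10, 5, 1, 9]
`values.reverse()` → values = [9, 1, 5, 10, 20]
`values[0] = values[0] + values[-1]` → values = [29, 1, 5, 10, 20]
`result = values[0]` → result = 29
So result = 29

Answer: 29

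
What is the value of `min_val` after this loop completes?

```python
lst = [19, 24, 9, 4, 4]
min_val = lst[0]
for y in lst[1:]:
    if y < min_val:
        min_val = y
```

Minimum of [19, 24, 9, 4, 4]
`min_val` takes the values: 19 → 9 → 4

Answer: 4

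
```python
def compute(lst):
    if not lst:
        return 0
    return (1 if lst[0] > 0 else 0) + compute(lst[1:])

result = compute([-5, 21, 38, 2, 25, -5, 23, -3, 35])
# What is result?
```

Count of positive elements in [-5, 21, 38, 2, 25, -5, 23, -3, 35] = 6

Answer: 6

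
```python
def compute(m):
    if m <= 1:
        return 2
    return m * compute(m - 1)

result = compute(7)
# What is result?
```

compute(7) = 7 * 6 * 5 * 4 * 3 * 2 * 2 = 10080

Answer: 10080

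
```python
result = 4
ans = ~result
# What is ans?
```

Trace:
`result = 4` → result = 4
`ans = ~result` → ans = -5
So ans = -5

Answer: -5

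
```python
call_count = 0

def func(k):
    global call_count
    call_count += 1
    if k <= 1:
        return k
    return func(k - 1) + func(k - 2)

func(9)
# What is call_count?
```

Calls(k) = 1 + Calls(k-1) + Calls(k-2); Calls(0)=Calls(1)=1. For k=9 this gives 109.

Answer: 109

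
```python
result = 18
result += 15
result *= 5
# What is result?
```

Trace:
`result = 18` → result = 18
`result += 15` → result = 33
`result *= 5` → result = 165
So result = 165

Answer: 165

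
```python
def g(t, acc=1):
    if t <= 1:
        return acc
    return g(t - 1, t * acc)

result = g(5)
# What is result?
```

Accumulator trace (n, acc): (5, 1) -> (4, 5) -> (3, 20) -> (2, 60) -> (1, 120) -> return 120

Answer: 120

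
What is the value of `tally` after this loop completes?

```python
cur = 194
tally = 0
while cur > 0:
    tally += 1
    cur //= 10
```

Count digits by repeated division by 10
`tally` takes the values: 0 → 1 → 2 → 3

Answer: 3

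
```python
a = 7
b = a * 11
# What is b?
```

Trace:
`a = 7` → a = 7
`b = a * 11` → b = 77
So b = 77

Answer: 77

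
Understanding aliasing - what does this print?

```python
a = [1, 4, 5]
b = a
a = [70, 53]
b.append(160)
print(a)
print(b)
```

Key concept: rebinding vs mutation: a is rebound to a new list, b still points at the original.
Step by step:
`a = [1, 4, 5]` → a = [1, 4, 5]
`b = a` → b = [1, 4, 5] (same object as a)
`a = [70, 53]` → a = [70, 53]
`b.append(160)` → b = [1, 4, 5, 160]
`print(a)` → prints [70, 53]
`print(b)` → prints [1, 4, 5, 160]

Answer:
[70, 53]
[1, 4, 5, 160]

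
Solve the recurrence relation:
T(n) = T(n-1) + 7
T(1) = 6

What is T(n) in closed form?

Unrolling: T(n) = T(1) + 7·(n-1) = 6 + 7(n-1) = 7n - 1.

Answer: T(n) = 7n - 1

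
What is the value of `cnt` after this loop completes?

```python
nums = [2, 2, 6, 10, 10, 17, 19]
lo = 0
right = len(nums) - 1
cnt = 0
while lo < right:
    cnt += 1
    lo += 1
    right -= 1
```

Iterations until pointers meet (list length 7)
`cnt` takes the values: 0 → 1 → 2 → 3

Answer: 3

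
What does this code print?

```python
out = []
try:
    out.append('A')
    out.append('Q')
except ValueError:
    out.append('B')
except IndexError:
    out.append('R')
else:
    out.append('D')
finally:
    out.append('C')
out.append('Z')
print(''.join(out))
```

Execution trace: 'A' (try body) → 'Q' (try body, no exception) → 'D' (else) → 'C' (finally) → 'Z' (after the try/except). Output: AQDCZ

Answer: AQDCZ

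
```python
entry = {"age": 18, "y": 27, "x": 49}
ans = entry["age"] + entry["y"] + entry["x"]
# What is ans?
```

Trace:
`entry = {"age": 18, "y": 27, "x": 49}` → entry = {'age': 18, 'y': 27, 'x': 49}
`ans = entry["age"] + entry["y"] + entry["x"]` → ans = 94
So ans = 94

Answer: 94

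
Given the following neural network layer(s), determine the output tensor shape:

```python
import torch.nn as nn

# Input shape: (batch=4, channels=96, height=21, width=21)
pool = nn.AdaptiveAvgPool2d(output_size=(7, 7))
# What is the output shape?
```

Input: (4, 96, 21, 21) -> Output: (4, 96, 7, 7)

Answer: (4, 96, 7, 7)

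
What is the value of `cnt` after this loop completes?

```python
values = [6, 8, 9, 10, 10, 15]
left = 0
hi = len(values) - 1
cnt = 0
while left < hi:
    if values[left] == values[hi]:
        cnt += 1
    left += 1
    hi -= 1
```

Count matching pairs from ends
`cnt` takes the values: 0

Answer: 0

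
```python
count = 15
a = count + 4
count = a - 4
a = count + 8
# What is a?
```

Trace:
`count = 15` → count = 15
`a = count + 4` → a = 19
`count = a - 4` → count = 15
`a = count + 8` → a = 23
So a = 23

Answer: 23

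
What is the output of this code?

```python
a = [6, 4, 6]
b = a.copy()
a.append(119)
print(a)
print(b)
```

Key concept: list.copy() creates independent copy.
Step by step:
`a = [6, 4, 6]` → a = [6, 4, 6]
`b = a.copy()` → b = [6, 4, 6]
`a.append(119)` → a = [6, 4, 6, 119]
`print(a)` → prints [6, 4, 6, 119]
`print(b)` → prints [6, 4, 6]

Answer:
[6, 4, 6, 119]
[6, 4, 6]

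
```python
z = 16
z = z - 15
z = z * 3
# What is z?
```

Trace:
`z = 16` → z = 16
`z = z - 15` → z = 1
`z = z * 3` → z = 3
So z = 3

Answer: 3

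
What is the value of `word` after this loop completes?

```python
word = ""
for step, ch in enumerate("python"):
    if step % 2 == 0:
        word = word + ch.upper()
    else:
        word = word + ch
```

Uppercase even positions in 'python'
`word` takes the values: "" → "P" → "Py" → "PyT" → "PyTh" → "PyThO" → "PyThOn"

Answer: "PyThOn"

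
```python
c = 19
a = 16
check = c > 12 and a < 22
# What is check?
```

Trace:
`c = 19` → c = 19
`a = 16` → a = 16
`check = c > 12 and a < 22` → check = True
So check = True

Answer: True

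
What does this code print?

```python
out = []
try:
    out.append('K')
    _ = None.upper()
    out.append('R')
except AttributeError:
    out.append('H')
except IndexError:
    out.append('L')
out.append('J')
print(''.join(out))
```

Execution trace: 'K' (try body) → 'H' (except AttributeError) → 'J' (after the try/except). Output: KHJ

Answer: KHJ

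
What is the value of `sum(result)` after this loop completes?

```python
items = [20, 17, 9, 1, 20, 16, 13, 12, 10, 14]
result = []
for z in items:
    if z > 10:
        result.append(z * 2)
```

Sum of doubled values > 10
`result` takes the values: [] → [40] → [40, 34] → [40, 34, 40] → [40, 34, 40, 32] → [40, 34, 40, 32, 26] → [40, 34, 40, 32, 26, 24] → [40, 34, 40, 32, 26, 24, 28]
So `sum(result)` = 224

Answer: 224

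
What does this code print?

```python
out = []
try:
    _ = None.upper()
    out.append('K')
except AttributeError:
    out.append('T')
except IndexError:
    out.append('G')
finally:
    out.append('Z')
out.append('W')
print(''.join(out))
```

Execution trace: 'T' (except AttributeError) → 'Z' (finally) → 'W' (after the try/except). Output: TZW

Answer: TZW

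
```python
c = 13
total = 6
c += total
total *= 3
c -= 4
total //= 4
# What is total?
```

Trace:
`c = 13` → c = 13
`total = 6` → total = 6
`c += total` → c = 19
`total *= 3` → total = 18
`c -= 4` → c = 15
`total //= 4` → total = 4
So total = 4

Answer: 4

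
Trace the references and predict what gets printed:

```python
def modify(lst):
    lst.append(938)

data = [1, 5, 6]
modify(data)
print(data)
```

Key concept: function modifies passed list.
Step by step:
`data = [1, 5, 6]` → data = [1, 5, 6]
`modify(data)` → data = [1, 5, 6, 938]
`print(data)` → prints [1, 5, 6, 938]

Answer: [1, 5, 6, 938]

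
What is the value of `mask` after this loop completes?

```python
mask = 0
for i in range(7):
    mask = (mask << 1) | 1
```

Build 7 consecutive 1-bits: 0b1111111
`mask` takes the values: 0 → 1 → 3 → 7 → 15 → 31 → 63 → 127

Answer: 127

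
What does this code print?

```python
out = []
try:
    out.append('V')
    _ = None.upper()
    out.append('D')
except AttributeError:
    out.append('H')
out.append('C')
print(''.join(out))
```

Execution trace: 'V' (try body) → 'H' (except AttributeError) → 'C' (after the try/except). Output: VHC

Answer: VHC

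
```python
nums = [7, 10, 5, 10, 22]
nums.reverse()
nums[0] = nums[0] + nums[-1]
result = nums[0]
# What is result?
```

Trace:
`nums = [7, 10, 5, 10, 22]` → nums = [7, 10, 5, 10, 22]
`nums.reverse()` → nums = [22, 10, 5, 10, 7]
`nums[0] = nums[0] + nums[-1]` → nums = [29, 10, 5, 10, 7]
`result = nums[0]` → result = 29
So result = 29

Answer: 29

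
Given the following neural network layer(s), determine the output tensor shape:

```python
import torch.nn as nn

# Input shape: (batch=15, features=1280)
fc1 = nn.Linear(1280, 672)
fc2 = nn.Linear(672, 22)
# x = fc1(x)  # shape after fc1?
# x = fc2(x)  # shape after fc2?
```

Input: (15, 1280) -> after fc1: (15, 672) -> Output: (15, 22)

Answer: (15, 22)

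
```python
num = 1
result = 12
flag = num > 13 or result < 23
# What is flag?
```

Trace:
`num = 1` → num = 1
`result = 12` → result = 12
`flag = num > 13 or result < 23` → flag = True
So flag = True

Answer: True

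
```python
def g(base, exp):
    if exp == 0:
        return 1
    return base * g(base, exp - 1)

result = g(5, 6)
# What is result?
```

g(5, 6) = 5 * 5 * 5 * 5 * 5 * 5 = 15625

Answer: 15625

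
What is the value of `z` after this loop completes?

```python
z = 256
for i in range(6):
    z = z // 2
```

Halve 6 times: 256 // 2^6 = 4
`z` takes the values: 256 → 128 → 64 → 32 → 16 → 8 → 4

Answer: 4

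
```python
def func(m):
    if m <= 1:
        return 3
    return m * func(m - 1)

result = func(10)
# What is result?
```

func(10) = 10 * 9 * 8 * 7 * 6 * 5 * 4 * 3 * 2 * 3 = 10886400

Answer: 10886400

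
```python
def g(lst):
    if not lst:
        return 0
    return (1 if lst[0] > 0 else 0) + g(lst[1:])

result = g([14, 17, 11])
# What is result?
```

Count of positive elements in [14, 17, 11] = 3

Answer: 3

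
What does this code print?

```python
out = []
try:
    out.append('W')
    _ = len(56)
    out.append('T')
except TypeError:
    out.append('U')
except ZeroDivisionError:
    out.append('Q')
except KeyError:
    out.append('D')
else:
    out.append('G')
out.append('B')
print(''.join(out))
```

Execution trace: 'W' (try body) → 'U' (except TypeError) → 'B' (after the try/except). Output: WUB

Answer: WUB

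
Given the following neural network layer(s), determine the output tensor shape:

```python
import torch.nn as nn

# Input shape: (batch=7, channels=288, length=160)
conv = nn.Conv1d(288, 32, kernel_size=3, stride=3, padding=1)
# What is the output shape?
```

Input: (7, 288, 160) -> Output: (7, 32, 54)

Answer: (7, 32, 54)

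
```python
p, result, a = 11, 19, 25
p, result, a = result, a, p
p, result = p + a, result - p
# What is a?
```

Trace:
`p, result, a = 11, 19, 25` → p = 11; result = 19; a = 25
`p, result, a = result, a, p` → p = 19; result = 25; a = 11
`p, result = p + a, result - p` → p = 30; result = 6
So a = 11

Answer: 11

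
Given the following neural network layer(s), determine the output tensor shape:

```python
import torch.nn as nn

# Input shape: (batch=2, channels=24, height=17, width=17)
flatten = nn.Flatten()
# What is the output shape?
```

Input: (2, 24, 17, 17) -> Output: (2, 6936)

Answer: (2, 6936)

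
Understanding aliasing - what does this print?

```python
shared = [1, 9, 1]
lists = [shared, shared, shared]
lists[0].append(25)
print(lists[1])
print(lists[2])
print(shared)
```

Key concept: list of same reference.
Step by step:
`shared = [1, 9, 1]` → shared = [1, 9, 1]
`lists = [shared, shared, shared]` → lists = [[1, 9, 1], [1, 9, 1], [1, 9, 1]]
`lists[0].append(25)` → shared = [1, 9, 1, 25]; lists = [[1, 9, 1, 25], [1, 9, 1, 25], [1, 9, 1, 25]]
`print(lists[1])` → prints [1, 9, 1, 25]
`print(lists[2])` → prints [1, 9, 1, 25]
`print(shared)` → prints [1, 9, 1, 25]

Answer:
[1, 9, 1, 25]
[1, 9, 1, 25]
[1, 9, 1, 25]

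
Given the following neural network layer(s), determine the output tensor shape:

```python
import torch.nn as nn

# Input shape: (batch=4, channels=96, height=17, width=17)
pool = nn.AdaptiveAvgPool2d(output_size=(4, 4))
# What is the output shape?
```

Input: (4, 96, 17, 17) -> Output: (4, 96, 4, 4)

Answer: (4, 96, 4, 4)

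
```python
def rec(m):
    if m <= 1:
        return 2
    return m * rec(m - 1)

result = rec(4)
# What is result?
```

rec(4) = 4 * 3 * 2 * 2 = 48

Answer: 48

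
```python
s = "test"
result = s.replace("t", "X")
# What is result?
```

Trace:
`s = "test"` → s = 'test'
`result = s.replace("t", "X")` → result = 'XesX'
So result = 'XesX'

Answer: 'XesX'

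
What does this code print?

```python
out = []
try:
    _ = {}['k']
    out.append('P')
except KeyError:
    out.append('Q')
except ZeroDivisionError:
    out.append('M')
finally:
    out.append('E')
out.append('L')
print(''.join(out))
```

Execution trace: 'Q' (except KeyError) → 'E' (finally) → 'L' (after the try/except). Output: QEL

Answer: QEL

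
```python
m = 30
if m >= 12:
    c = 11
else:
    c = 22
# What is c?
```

Trace:
`m = 30` → m = 30
`if m >= 12: ...` → m >= 12 is True → c = 11
So c = 11

Answer: 11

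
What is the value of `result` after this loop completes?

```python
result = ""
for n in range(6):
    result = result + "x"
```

Repeat 'x' 6 times
`result` takes the values: "" → "x" → "xx" → "xxx" → "xxxx" → "xxxxx" → "xxxxxx"

Answer: "xxxxxx"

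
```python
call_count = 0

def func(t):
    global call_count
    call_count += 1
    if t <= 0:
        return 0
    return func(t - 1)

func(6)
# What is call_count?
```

Linear recursion stepping by 1: 7 calls from t=6 down to ≤0.

Answer: 7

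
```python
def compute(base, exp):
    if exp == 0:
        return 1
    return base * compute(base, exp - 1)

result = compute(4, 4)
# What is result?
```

compute(4, 4) = 4 * 4 * 4 * 4 = 256

Answer: 256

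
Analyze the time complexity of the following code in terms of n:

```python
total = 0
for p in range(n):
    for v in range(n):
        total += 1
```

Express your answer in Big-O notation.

Each loop level contributes: n × n. Multiplying the contributions gives O(n^2).

Answer: O(n^2)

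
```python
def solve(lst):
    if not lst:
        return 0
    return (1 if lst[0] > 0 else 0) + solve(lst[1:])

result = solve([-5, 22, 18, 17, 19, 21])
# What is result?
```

Count of positive elements in [-5, 22, 18, 17, 19, 21] = 5

Answer: 5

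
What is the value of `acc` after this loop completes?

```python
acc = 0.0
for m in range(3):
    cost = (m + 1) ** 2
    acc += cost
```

Sum of squared losses 1² + 2² + ... + 3²
`acc` takes the values: 0.0 → 1.0 → 5.0 → 14.0

Answer: 14.0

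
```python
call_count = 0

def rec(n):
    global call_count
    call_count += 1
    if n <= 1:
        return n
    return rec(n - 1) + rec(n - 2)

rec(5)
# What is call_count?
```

Calls(n) = 1 + Calls(n-1) + Calls(n-2); Calls(0)=Calls(1)=1. For n=5 this gives 15.

Answer: 15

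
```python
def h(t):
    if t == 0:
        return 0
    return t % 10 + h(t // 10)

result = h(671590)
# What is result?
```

Sum of digits of 671590: 0 + 9 + 5 + 1 + 7 + 6 = 28

Answer: 28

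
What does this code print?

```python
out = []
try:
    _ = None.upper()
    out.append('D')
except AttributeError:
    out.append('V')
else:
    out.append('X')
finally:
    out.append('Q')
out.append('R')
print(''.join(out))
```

Execution trace: 'V' (except AttributeError) → 'Q' (finally) → 'R' (after the try/except). Output: VQR

Answer: VQR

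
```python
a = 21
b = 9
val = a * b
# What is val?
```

Trace:
`a = 21` → a = 21
`b = 9` → b = 9
`val = a * b` → val = 189
So val = 189

Answer: 189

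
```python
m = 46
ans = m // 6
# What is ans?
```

Trace:
`m = 46` → m = 46
`ans = m // 6` → ans = 7
So ans = 7

Answer: 7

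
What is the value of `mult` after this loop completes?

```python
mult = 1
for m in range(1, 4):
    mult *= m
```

3! = 6
`mult` takes the values: 1 → 2 → 6

Answer: 6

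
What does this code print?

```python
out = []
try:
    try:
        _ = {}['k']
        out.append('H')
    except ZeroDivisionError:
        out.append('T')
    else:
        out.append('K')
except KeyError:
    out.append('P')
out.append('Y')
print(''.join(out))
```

Execution trace: 'P' (outer except KeyError) → 'Y' (after the try/except). Output: PY

Answer: PY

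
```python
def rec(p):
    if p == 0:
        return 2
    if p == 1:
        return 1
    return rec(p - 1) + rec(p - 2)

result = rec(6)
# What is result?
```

Build up from base cases: rec(0)=2, rec(1)=1, rec(2)=3, rec(3)=4, rec(4)=7, rec(5)=11, rec(6)=18

Answer: 18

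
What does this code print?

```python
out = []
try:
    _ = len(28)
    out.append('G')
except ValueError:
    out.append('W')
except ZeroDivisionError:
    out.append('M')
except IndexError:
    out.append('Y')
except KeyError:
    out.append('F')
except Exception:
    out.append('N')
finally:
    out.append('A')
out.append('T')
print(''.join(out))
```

Execution trace: 'N' (except Exception) → 'A' (finally) → 'T' (after the try/except). Output: NAT

Answer: NAT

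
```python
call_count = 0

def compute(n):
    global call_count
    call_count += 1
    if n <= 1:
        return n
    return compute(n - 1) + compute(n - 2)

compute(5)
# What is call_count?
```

Calls(n) = 1 + Calls(n-1) + Calls(n-2); Calls(0)=Calls(1)=1. For n=5 this gives 15.

Answer: 15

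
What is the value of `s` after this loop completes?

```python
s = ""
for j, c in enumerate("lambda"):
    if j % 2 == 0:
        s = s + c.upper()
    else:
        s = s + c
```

Uppercase even positions in 'lambda'
`s` takes the values: "" → "L" → "La" → "LaM" → "LaMb" → "LaMbD" → "LaMbDa"

Answer: "LaMbDa"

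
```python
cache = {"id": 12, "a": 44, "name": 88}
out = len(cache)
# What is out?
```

Trace:
`cache = {"id": 12, "a": 44, "name": 88}` → cache = {'id': 12, 'a': 44, 'name': 88}
`out = len(cache)` → out = 3
So out = 3

Answer: 3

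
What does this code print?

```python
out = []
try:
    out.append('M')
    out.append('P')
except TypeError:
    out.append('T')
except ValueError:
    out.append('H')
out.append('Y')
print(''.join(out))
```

Execution trace: 'M' (try body) → 'P' (try body, no exception) → 'Y' (after the try/except). Output: MPY

Answer: MPY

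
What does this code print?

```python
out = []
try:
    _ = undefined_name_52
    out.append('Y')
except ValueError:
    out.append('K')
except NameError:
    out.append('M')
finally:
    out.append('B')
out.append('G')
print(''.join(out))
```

Execution trace: 'M' (except NameError) → 'B' (finally) → 'G' (after the try/except). Output: MBG

Answer: MBG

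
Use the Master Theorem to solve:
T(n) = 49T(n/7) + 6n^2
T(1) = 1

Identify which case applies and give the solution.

a=49, b=7, f(n)=6n^2. log_7(49) = 2. Since c=2 = 2, Case 2 applies: T(n) = Θ(n^log_b(a) · log n) = O(n^2 log n).

Answer: O(n^2 log n) - Case 2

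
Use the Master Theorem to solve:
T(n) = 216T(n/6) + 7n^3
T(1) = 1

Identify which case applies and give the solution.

a=216, b=6, f(n)=7n^3. log_6(216) = 3. Since c=3 = 3, Case 2 applies: T(n) = Θ(n^log_b(a) · log n) = O(n^3 log n).

Answer: O(n^3 log n) - Case 2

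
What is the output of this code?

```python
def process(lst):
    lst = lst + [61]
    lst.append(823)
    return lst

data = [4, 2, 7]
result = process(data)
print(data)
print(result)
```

Key concept: rebinding parameter vs mutation.
Step by step:
`data = [4, 2, 7]` → data = [4, 2, 7]
`result = process(data)` → result = [4, 2, 7, 61, 823]
`print(data)` → prints [4, 2, 7]
`print(result)` → prints [4, 2, 7, 61, 823]

Answer:
[4, 2, 7]
[4, 2, 7, 61, 823]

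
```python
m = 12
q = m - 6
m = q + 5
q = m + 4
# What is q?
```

Trace:
`m = 12` → m = 12
`q = m - 6` → q = 6
`m = q + 5` → m = 11
`q = m + 4` → q = 15
So q = 15

Answer: 15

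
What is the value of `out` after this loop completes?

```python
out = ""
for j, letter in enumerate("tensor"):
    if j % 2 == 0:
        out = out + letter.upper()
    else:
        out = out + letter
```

Uppercase even positions in 'tensor'
`out` takes the values: "" → "T" → "Te" → "TeN" → "TeNs" → "TeNsO" → "TeNsOr"

Answer: "TeNsOr"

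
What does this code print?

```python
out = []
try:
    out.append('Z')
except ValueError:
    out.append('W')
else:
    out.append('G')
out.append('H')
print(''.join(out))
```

Execution trace: 'Z' (try body, no exception) → 'G' (else) → 'H' (after the try/except). Output: ZGH

Answer: ZGH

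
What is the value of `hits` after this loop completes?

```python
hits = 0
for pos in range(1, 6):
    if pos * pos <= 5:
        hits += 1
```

Count numbers where pos² ≤ 5
`hits` takes the values: 0 → 1 → 2

Answer: 2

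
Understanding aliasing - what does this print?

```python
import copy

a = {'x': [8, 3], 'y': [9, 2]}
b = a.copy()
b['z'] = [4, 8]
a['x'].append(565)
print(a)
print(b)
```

Key concept: shallow copy of dict with mutable values.
Step by step:
`a = {'x': [8, 3], 'y': [9, 2]}` → a = {'x': [8, 3], 'y': [9, 2]}
`b = a.copy()` → b = {'x': [8, 3], 'y': [9, 2]}
`b['z'] = [4, 8]` → b = {'x': [8, 3], 'y': [9, 2], 'z': [4, 8]}
`a['x'].append(565)` → a = {'x': [8, 3, 565], 'y': [9, 2]}; b = {'x': [8, 3, 565], 'y': [9, 2], 'z': [4, 8]}
`print(a)` → prints {'x': [8, 3, 565], 'y': [9, 2]}
`print(b)` → prints {'x': [8, 3, 565], 'y': [9, 2], 'z': [4, 8]}

Answer:
{'x': [8, 3, 565], 'y': [9, 2]}
{'x': [8, 3, 565], 'y': [9, 2], 'z': [4, 8]}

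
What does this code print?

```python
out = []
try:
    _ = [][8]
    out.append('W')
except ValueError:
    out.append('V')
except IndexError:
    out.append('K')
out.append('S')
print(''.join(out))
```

Execution trace: 'K' (except IndexError) → 'S' (after the try/except). Output: KS

Answer: KS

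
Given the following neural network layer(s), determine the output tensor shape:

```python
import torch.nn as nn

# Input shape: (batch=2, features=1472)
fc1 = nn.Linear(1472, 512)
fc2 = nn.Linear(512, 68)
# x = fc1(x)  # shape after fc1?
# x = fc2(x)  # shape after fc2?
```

Input: (2, 1472) -> after fc1: (2, 512) -> Output: (2, 68)

Answer: (2, 68)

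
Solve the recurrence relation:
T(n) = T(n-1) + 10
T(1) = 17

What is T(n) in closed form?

Unrolling: T(n) = T(1) + 10·(n-1) = 17 + 10(n-1) = 10n + 7.

Answer: T(n) = 10n + 7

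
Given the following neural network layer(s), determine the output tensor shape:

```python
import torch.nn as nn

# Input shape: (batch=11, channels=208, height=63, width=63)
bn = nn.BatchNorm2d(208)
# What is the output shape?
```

Input: (11, 208, 63, 63) -> Output: (11, 208, 63, 63)

Answer: (11, 208, 63, 63)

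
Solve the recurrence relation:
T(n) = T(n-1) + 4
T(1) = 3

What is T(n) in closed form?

Unrolling: T(n) = T(1) + 4·(n-1) = 3 + 4(n-1) = 4n - 1.

Answer: T(n) = 4n - 1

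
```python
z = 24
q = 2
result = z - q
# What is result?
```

Trace:
`z = 24` → z = 24
`q = 2` → q = 2
`result = z - q` → result = 22
So result = 22

Answer: 22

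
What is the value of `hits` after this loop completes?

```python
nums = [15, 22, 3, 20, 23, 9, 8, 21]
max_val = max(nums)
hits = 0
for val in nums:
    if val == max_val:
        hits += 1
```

Count of max value 23 in [15, 22, 3, 20, 23, 9, 8, 21]
`hits` takes the values: 0 → 1

Answer: 1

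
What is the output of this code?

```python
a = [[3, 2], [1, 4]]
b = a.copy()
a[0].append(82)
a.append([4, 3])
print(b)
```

Key concept: shallow copy with nested lists.
Step by step:
`a = [[3, 2], [1, 4]]` → a = [[3, 2], [1, 4]]
`b = a.copy()` → b = [[3, 2], [1, 4]]
`a[0].append(82)` → a = [[3, 2, 82], [1, 4]]; b = [[3, 2, 82], [1, 4]]
`a.append([4, 3])` → a = [[3, 2, 82], [1, 4], [4, 3]]
`print(b)` → prints [[3, 2, 82], [1, 4]]

Answer: [[3, 2, 82], [1, 4]]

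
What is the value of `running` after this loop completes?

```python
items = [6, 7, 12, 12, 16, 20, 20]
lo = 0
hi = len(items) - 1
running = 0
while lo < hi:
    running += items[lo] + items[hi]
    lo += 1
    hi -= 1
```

Sum of pairs from ends
`running` takes the values: 0 → 26 → 53 → 81

Answer: 81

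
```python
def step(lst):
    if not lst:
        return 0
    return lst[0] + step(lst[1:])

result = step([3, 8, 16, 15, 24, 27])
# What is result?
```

3 + 8 + 16 + 15 + 24 + 27 + 0 = 93

Answer: 93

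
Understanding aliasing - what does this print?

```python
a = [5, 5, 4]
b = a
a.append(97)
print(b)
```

Key concept: basic list aliasing.
Step by step:
`a = [5, 5, 4]` → a = [5, 5, 4]
`b = a` → b = [5, 5, 4] (same object as a)
`a.append(97)` → a = [5, 5, 4, 97] (same object as b); b = [5, 5, 4, 97] (same object as a)
`print(b)` → prints [5, 5, 4, 97]

Answer: [5, 5, 4, 97]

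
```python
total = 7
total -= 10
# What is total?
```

Trace:
`total = 7` → total = 7
`total -= 10` → total = -3
So total = -3

Answer: -3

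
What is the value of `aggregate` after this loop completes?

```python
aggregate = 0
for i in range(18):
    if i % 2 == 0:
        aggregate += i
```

Sum of even numbers 0 to 17
`aggregate` takes the values: 0 → 2 → 6 → 12 → 20 → 30 → 42 → 56 → 72

Answer: 72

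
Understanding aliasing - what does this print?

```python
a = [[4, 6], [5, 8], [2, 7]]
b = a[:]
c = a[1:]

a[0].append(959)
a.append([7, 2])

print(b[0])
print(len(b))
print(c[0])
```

Key concept: slice with nested mutation.
Step by step:
`a = [[4, 6], [5, 8], [2, 7]]` → a = [[4, 6], [5, 8], [2, 7]]
`b = a[:]` → b = [[4, 6], [5, 8], [2, 7]]
`c = a[1:]` → c = [[5, 8], [2, 7]]
`a[0].append(959)` → a = [[4, 6, 959], [5, 8], [2, 7]]; b = [[4, 6, 959], [5, 8], [2, 7]]
`a.append([7, 2])` → a = [[4, 6, 959], [5, 8], [2, 7], [7, 2]]
`print(b[0])` → prints [4, 6, 959]
`print(len(b))` → prints 3
`print(c[0])` → prints [5, 8]

Answer:
[4, 6, 959]
3
[5, 8]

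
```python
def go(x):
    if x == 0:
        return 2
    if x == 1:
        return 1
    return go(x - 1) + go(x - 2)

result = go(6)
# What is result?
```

Build up from base cases: go(0)=2, go(1)=1, go(2)=3, go(3)=4, go(4)=7, go(5)=11, go(6)=18

Answer: 18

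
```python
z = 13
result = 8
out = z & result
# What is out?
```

Trace:
`z = 13` → z = 13
`result = 8` → result = 8
`out = z & result` → out = 8
So out = 8

Answer: 8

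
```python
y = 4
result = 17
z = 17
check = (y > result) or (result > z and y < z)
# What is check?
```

Trace:
`y = 4` → y = 4
`result = 17` → result = 17
`z = 17` → z = 17
`check = (y > result) or (result > z and y < z)` → check = False
So check = False

Answer: False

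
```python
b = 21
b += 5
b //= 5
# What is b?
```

Trace:
`b = 21` → b = 21
`b += 5` → b = 26
`b //= 5` → b = 5
So b = 5

Answer: 5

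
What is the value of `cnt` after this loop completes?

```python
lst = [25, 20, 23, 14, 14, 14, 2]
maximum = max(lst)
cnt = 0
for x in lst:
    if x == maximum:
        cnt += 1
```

Count of max value 25 in [25, 20, 23, 14, 14, 14, 2]
`cnt` takes the values: 0 → 1

Answer: 1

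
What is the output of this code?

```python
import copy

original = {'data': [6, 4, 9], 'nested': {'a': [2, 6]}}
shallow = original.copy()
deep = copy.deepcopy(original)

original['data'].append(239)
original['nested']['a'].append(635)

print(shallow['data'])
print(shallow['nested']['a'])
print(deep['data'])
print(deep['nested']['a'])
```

Key concept: comparing shallow vs deep copy.
Step by step:
`original = {'data': [6, 4, 9], 'nested': {'a': [2, 6]}}` → original = {'data': [6, 4, 9], 'nested': {'a': [2, 6]}}
`shallow = original.copy()` → shallow = {'data': [6, 4, 9], 'nested': {'a': [2, 6]}}
`deep = copy.deepcopy(original)` → deep = {'data': [6, 4, 9], 'nested': {'a': [2, 6]}}
`original['data'].append(239)` → original = {'data': [6, 4, 9, 239], 'nested': {'a': [2, 6]}}; shallow = {'data': [6, 4, 9, 239], 'nested': {'a': [2, 6]}}
`original['nested']['a'].append(635)` → original = {'data': [6, 4, 9, 239], 'nested': {'a': [2, 6, 635]}}; shallow = {'data': [6, 4, 9, 239], 'nested': {'a': [2, 6, 635]}}
`print(shallow['data'])` → prints [6, 4, 9, 239]
`print(shallow['nested']['a'])` → prints [2, 6, 635]
`print(deep['data'])` → prints [6, 4, 9]
`print(deep['nested']['a'])` → prints [2, 6]

Answer:
[6, 4, 9, 239]
[2, 6, 635]
[6, 4, 9]
[2, 6]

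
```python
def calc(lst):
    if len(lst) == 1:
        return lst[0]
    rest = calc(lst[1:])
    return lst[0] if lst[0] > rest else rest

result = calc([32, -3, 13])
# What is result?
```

Recursive max over [32, -3, 13] = 32

Answer: 32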